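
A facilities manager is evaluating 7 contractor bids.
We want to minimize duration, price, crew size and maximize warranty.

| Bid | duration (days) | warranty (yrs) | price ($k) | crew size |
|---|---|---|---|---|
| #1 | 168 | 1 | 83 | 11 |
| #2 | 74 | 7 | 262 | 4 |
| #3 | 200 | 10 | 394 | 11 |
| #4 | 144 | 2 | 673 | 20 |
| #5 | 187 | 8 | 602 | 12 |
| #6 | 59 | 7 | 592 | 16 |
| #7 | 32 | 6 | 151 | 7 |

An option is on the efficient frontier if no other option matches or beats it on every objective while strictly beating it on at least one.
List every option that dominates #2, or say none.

none

#1: worse on duration (168 vs 74).
#3: worse on duration (200 vs 74).
#4: worse on duration (144 vs 74).
#5: worse on duration (187 vs 74).
#6: worse on price (592 vs 262).
#7: worse on warranty (6 vs 7).
No option dominates #2.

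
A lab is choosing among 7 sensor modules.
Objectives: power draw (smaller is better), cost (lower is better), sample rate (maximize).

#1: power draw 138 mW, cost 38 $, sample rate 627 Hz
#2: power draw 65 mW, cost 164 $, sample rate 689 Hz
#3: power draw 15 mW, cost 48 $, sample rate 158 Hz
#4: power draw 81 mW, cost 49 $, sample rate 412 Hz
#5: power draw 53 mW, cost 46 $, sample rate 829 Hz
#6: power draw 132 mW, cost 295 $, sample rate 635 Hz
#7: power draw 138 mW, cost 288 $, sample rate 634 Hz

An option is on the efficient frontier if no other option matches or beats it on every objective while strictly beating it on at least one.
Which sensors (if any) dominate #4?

#5

#5: power draw 53≤81, cost 46≤49, sample rate 829≥412 — dominates #4.
Others (#1, #2, #3, #6, #7) are each worse than #4 on at least one objective.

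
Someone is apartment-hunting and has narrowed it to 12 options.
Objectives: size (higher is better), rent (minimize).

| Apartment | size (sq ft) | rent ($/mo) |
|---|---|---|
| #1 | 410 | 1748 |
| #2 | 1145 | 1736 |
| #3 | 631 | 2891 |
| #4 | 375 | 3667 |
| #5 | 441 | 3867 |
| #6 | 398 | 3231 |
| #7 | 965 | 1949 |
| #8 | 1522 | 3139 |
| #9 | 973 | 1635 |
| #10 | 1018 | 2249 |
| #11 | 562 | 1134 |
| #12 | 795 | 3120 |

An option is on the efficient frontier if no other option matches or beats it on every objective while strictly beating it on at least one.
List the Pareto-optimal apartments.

#1: dominated by #2 (size 1145≥410, rent 1736≤1748).
#2: not dominated.
#3: dominated by #2 (size 1145≥631, rent 1736≤2891).
#4: dominated by #1 (size 410≥375, rent 1748≤3667).
#5: dominated by #2 (size 1145≥441, rent 1736≤3867).
#6: dominated by #1 (size 410≥398, rent 1748≤3231).
#7: dominated by #2 (size 1145≥965, rent 1736≤1949).
#8: not dominated (best size).
#9: not dominated.
#10: dominated by #2 (size 1145≥1018, rent 1736≤2249).
#11: not dominated (best rent).
#12: dominated by #2 (size 1145≥795, rent 1736≤3120).

#2, #8, #9, #11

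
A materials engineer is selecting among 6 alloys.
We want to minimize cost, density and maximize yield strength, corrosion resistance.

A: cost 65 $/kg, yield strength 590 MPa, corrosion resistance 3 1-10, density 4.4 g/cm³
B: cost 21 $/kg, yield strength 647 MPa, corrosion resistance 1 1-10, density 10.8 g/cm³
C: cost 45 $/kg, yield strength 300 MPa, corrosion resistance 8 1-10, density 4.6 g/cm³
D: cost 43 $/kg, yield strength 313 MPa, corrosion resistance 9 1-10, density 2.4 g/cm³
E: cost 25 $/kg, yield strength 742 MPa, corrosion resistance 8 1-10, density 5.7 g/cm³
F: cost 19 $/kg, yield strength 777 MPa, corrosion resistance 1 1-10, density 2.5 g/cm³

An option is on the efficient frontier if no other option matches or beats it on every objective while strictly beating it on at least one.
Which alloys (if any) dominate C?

D

D: cost 43≤45, yield strength 313≥300, corrosion resistance 9≥8, density 2.4≤4.6 — dominates C.
Others (A, B, E, F) are each worse than C on at least one objective.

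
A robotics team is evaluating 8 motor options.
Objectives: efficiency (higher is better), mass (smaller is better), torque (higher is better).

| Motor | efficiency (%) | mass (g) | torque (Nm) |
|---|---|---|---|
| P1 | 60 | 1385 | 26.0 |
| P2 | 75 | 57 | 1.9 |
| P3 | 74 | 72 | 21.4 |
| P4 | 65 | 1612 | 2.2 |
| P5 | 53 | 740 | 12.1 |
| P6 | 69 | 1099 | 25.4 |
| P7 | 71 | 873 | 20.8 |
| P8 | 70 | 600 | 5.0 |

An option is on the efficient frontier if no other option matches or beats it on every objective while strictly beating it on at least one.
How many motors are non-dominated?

P1: not dominated (best torque).
P2: not dominated (best efficiency).
P3: not dominated.
P4: dominated by P3 (efficiency 74≥65, mass 72≤1612, torque 21.4≥2.2).
P5: dominated by P3 (efficiency 74≥53, mass 72≤740, torque 21.4≥12.1).
P6: not dominated.
P7: dominated by P3 (efficiency 74≥71, mass 72≤873, torque 21.4≥20.8).
P8: dominated by P3 (efficiency 74≥70, mass 72≤600, torque 21.4≥5.0).
Pareto-optimal: P1, P2, P3, P6 → 4.

4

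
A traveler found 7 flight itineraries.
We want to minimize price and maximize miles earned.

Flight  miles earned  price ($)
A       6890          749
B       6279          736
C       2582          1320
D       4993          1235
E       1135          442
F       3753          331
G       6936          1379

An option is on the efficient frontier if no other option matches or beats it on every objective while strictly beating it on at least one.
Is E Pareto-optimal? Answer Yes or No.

F vs E: miles earned 3753≥1135, price 331≤442 — F is at least as good on every objective and strictly better on at least one, so F dominates E.

No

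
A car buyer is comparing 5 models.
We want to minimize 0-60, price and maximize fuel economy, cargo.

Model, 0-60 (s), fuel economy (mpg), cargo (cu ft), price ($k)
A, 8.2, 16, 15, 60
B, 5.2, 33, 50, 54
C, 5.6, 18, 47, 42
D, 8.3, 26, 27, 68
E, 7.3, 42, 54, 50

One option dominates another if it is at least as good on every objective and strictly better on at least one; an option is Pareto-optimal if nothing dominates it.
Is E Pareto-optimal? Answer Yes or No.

Yes

A: worse on 0-60 (8.2 vs 7.3).
B: worse on fuel economy (33 vs 42).
C: worse on fuel economy (18 vs 42).
D: worse on 0-60 (8.3 vs 7.3).
No option is at least as good as E on every objective and strictly better on one.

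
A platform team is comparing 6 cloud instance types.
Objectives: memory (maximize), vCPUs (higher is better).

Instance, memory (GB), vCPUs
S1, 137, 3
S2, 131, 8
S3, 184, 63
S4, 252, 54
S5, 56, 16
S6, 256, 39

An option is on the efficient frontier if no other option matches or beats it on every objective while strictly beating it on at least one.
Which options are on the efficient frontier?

S1: dominated by S3 (memory 184≥137, vCPUs 63≥3).
S2: dominated by S3 (memory 184≥131, vCPUs 63≥8).
S3: not dominated (best vCPUs).
S4: not dominated.
S5: dominated by S3 (memory 184≥56, vCPUs 63≥16).
S6: not dominated (best memory).

S3, S4, S6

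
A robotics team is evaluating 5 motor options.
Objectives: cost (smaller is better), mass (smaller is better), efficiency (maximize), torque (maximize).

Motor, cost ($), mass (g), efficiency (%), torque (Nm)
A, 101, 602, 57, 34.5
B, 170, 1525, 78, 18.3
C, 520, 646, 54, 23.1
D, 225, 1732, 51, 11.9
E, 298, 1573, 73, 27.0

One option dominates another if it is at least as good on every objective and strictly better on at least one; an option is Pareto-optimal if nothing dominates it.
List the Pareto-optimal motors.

A: not dominated (best cost).
B: not dominated (best efficiency).
C: dominated by A (cost 101≤520, mass 602≤646, efficiency 57≥54, torque 34.5≥23.1).
D: dominated by A (cost 101≤225, mass 602≤1732, efficiency 57≥51, torque 34.5≥11.9).
E: not dominated.

A, B, E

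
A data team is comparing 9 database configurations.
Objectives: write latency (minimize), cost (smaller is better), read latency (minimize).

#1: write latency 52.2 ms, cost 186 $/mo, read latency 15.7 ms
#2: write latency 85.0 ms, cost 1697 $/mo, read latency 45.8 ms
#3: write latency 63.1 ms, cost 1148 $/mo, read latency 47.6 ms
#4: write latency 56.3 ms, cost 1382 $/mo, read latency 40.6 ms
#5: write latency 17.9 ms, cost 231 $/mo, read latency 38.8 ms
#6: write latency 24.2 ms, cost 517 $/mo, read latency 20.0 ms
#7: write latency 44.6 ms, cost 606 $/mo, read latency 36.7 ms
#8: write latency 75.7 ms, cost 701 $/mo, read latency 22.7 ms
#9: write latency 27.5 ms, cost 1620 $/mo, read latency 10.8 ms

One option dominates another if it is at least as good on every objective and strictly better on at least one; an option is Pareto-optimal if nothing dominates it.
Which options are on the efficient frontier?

#1, #5, #6, #9

#1: not dominated (best cost).
#2: dominated by #1 (write latency 52.2≤85.0, cost 186≤1697, read latency 15.7≤45.8).
#3: dominated by #1 (write latency 52.2≤63.1, cost 186≤1148, read latency 15.7≤47.6).
#4: dominated by #1 (write latency 52.2≤56.3, cost 186≤1382, read latency 15.7≤40.6).
#5: not dominated (best write latency).
#6: not dominated.
#7: dominated by #6 (write latency 24.2≤44.6, cost 517≤606, read latency 20.0≤36.7).
#8: dominated by #1 (write latency 52.2≤75.7, cost 186≤701, read latency 15.7≤22.7).
#9: not dominated (best read latency).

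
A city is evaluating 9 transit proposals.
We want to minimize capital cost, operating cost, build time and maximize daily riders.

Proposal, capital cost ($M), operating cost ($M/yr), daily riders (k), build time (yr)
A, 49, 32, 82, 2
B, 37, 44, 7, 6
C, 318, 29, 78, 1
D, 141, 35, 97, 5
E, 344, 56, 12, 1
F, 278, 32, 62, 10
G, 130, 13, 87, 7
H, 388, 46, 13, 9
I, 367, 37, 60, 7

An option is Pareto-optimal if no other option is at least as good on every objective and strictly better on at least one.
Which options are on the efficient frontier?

A: not dominated.
B: not dominated (best capital cost).
C: not dominated.
D: not dominated (best daily riders).
E: dominated by C (capital cost 318≤344, operating cost 29≤56, daily riders 78≥12, build time 1≤1).
F: dominated by A (capital cost 49≤278, operating cost 32≤32, daily riders 82≥62, build time 2≤10).
G: not dominated (best operating cost).
H: dominated by A (capital cost 49≤388, operating cost 32≤46, daily riders 82≥13, build time 2≤9).
I: dominated by A (capital cost 49≤367, operating cost 32≤37, daily riders 82≥60, build time 2≤7).

A, B, C, D, G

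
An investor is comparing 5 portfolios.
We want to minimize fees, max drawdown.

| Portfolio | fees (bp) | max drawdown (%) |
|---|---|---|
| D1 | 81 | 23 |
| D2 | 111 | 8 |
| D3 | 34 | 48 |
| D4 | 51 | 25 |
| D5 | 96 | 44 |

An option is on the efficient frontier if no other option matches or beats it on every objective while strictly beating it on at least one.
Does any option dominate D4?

No

D1: worse on fees (81 vs 51).
D2: worse on fees (111 vs 51).
D3: worse on max drawdown (48 vs 25).
D5: worse on fees (96 vs 51).
No option is at least as good as D4 on every objective and strictly better on one.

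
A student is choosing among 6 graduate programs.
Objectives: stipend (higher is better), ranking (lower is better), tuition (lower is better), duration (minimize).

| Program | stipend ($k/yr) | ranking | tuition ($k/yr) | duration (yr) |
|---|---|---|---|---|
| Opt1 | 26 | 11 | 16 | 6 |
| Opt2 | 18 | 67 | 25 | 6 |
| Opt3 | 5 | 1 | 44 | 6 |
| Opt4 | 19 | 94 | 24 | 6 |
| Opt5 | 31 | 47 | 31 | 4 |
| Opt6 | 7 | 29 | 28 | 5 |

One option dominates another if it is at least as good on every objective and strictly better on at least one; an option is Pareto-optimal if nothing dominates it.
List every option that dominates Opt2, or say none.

Opt1

Opt1: stipend 26≥18, ranking 11≤67, tuition 16≤25, duration 6≤6 — dominates Opt2.
Others (Opt3, Opt4, Opt5, Opt6) are each worse than Opt2 on at least one objective.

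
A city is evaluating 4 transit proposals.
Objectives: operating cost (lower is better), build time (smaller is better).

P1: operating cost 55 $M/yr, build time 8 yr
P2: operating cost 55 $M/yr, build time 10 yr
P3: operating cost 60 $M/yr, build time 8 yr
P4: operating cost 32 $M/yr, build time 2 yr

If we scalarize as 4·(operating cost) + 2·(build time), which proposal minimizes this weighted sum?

P1: 4·55 + 2·8 = 236
P2: 4·55 + 2·10 = 240
P3: 4·60 + 2·8 = 256
P4: 4·32 + 2·2 = 132
Lowest: P4 at 132.

P4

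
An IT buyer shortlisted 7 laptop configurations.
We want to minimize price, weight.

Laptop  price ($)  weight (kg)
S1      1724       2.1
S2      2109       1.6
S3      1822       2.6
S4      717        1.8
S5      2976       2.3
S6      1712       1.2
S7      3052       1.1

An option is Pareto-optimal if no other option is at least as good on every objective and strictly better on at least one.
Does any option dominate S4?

No

S1: worse on price (1724 vs 717).
S2: worse on price (2109 vs 717).
S3: worse on price (1822 vs 717).
S5: worse on price (2976 vs 717).
S6: worse on price (1712 vs 717).
S7: worse on price (3052 vs 717).
No option is at least as good as S4 on every objective and strictly better on one.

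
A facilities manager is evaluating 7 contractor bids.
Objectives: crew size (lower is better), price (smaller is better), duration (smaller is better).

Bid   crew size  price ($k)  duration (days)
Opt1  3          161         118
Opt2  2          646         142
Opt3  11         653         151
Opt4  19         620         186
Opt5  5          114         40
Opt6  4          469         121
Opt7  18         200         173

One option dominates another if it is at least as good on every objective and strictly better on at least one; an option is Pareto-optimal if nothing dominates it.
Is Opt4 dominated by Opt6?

Opt6 vs Opt4: crew size 4≤19, price 469≤620, duration 121≤186 — Opt6 is at least as good on every objective with at least one strict improvement.

Yes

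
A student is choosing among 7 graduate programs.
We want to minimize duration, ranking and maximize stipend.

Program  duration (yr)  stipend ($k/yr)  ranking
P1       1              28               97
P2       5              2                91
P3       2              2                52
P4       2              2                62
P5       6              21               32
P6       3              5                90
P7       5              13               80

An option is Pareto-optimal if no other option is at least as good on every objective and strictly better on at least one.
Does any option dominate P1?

No

P2: worse on duration (5 vs 1).
P3: worse on duration (2 vs 1).
P4: worse on duration (2 vs 1).
P5: worse on duration (6 vs 1).
P6: worse on duration (3 vs 1).
P7: worse on duration (5 vs 1).
No option is at least as good as P1 on every objective and strictly better on one.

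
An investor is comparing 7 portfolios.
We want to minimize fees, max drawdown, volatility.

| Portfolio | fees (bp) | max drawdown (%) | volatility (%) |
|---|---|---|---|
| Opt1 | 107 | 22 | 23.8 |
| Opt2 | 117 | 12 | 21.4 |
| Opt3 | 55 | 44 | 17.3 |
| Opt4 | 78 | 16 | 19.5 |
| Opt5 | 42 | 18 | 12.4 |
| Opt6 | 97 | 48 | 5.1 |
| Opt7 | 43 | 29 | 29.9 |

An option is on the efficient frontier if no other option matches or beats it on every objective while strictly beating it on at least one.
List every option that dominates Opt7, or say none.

Opt5

Opt5: fees 42≤43, max drawdown 18≤29, volatility 12.4≤29.9 — dominates Opt7.
Others (Opt1, Opt2, Opt3, Opt4, Opt6) are each worse than Opt7 on at least one objective.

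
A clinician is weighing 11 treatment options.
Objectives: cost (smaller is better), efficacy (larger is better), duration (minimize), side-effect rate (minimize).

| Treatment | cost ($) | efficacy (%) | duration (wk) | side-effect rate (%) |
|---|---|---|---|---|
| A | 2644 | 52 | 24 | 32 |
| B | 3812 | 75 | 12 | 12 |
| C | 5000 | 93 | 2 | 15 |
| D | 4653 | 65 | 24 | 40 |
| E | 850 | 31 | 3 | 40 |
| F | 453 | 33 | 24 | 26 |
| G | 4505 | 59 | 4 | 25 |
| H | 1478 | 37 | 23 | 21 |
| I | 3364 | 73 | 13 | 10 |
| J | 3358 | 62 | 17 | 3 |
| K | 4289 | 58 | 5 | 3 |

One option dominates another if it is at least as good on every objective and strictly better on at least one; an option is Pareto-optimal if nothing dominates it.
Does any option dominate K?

A: worse on efficacy (52 vs 58).
B: worse on duration (12 vs 5).
C: worse on cost (5000 vs 4289).
D: worse on cost (4653 vs 4289).
E: worse on efficacy (31 vs 58).
F: worse on efficacy (33 vs 58).
G: worse on cost (4505 vs 4289).
H: worse on efficacy (37 vs 58).
I: worse on duration (13 vs 5).
J: worse on duration (17 vs 5).
No option is at least as good as K on every objective and strictly better on one.

No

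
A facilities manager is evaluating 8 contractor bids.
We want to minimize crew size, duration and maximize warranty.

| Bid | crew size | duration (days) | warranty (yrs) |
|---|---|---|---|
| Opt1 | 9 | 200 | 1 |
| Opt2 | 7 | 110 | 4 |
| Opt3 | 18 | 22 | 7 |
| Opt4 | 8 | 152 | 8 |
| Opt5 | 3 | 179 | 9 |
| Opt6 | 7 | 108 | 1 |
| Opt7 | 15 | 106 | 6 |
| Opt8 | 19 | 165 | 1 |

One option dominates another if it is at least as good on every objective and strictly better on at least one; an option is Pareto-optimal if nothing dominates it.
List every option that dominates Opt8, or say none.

Opt2: crew size 7≤19, duration 110≤165, warranty 4≥1 — dominates Opt8.
Opt3: crew size 18≤19, duration 22≤165, warranty 7≥1 — dominates Opt8.
Opt4: crew size 8≤19, duration 152≤165, warranty 8≥1 — dominates Opt8.
Opt6: crew size 7≤19, duration 108≤165, warranty 1≥1 — dominates Opt8.
Opt7: crew size 15≤19, duration 106≤165, warranty 6≥1 — dominates Opt8.
Others (Opt1, Opt5) are each worse than Opt8 on at least one objective.

Opt2, Opt3, Opt4, Opt6, Opt7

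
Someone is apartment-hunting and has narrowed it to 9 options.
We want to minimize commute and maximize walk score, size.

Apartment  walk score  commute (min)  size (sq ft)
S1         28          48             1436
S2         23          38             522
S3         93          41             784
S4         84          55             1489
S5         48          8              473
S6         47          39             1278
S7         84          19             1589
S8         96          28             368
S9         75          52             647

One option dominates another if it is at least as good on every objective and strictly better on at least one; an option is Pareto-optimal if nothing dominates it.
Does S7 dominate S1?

S7 vs S1: walk score 84≥28, commute 19≤48, size 1589≥1436 — S7 is at least as good on every objective with at least one strict improvement.

Yes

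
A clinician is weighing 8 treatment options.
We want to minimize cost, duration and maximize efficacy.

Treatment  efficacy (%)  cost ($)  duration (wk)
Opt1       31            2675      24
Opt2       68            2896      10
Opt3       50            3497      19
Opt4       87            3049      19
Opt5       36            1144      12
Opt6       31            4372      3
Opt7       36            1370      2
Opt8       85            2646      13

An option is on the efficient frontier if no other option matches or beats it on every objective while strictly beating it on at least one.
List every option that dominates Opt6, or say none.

Opt7: efficacy 36≥31, cost 1370≤4372, duration 2≤3 — dominates Opt6.
Others (Opt1, Opt2, Opt3, Opt4, Opt5, Opt8) are each worse than Opt6 on at least one objective.

Opt7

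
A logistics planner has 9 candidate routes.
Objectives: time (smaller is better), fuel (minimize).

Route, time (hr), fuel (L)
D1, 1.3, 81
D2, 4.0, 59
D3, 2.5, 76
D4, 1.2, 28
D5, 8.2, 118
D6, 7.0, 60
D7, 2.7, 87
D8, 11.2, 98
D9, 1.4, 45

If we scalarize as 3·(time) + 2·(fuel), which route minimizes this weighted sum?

D1: 3·1.3 + 2·81 = 165.9
D2: 3·4.0 + 2·59 = 130.0
D3: 3·2.5 + 2·76 = 159.5
D4: 3·1.2 + 2·28 = 59.6
D5: 3·8.2 + 2·118 = 260.6
D6: 3·7.0 + 2·60 = 141.0
D7: 3·2.7 + 2·87 = 182.1
D8: 3·11.2 + 2·98 = 229.6
D9: 3·1.4 + 2·45 = 94.2
Lowest: D4 at 59.6.

D4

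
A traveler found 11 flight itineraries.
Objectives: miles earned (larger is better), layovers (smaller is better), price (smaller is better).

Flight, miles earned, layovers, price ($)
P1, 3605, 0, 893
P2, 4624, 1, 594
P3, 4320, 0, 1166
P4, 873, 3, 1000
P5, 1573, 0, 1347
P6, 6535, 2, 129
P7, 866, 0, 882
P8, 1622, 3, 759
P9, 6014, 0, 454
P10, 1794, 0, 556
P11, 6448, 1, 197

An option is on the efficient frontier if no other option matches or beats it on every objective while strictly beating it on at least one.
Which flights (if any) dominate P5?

P1: miles earned 3605≥1573, layovers 0≤0, price 893≤1347 — dominates P5.
P3: miles earned 4320≥1573, layovers 0≤0, price 1166≤1347 — dominates P5.
P9: miles earned 6014≥1573, layovers 0≤0, price 454≤1347 — dominates P5.
P10: miles earned 1794≥1573, layovers 0≤0, price 556≤1347 — dominates P5.
Others (P2, P4, P6, P7, P8, P11) are each worse than P5 on at least one objective.

P1, P3, P9, P10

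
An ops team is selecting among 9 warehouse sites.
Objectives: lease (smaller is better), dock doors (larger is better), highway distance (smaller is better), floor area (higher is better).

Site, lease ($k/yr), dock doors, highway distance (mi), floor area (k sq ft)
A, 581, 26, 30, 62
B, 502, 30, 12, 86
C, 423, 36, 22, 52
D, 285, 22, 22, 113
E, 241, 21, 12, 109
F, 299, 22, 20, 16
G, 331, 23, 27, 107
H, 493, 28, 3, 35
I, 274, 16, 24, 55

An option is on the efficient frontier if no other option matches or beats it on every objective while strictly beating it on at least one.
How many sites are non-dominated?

A: dominated by B (lease 502≤581, dock doors 30≥26, highway distance 12≤30, floor area 86≥62).
B: not dominated.
C: not dominated (best dock doors).
D: not dominated (best floor area).
E: not dominated (best lease).
F: not dominated.
G: not dominated.
H: not dominated (best highway distance).
I: dominated by E (lease 241≤274, dock doors 21≥16, highway distance 12≤24, floor area 109≥55).
Pareto-optimal: B, C, D, E, F, G, H → 7.

7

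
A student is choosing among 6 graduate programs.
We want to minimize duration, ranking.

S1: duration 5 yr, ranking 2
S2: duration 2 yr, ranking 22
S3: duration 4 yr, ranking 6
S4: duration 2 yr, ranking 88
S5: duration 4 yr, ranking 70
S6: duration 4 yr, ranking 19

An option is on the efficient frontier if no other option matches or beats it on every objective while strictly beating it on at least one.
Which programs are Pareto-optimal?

S1, S2, S3

S1: not dominated (best ranking).
S2: not dominated.
S3: not dominated.
S4: dominated by S2 (duration 2≤2, ranking 22≤88).
S5: dominated by S2 (duration 2≤4, ranking 22≤70).
S6: dominated by S3 (duration 4≤4, ranking 6≤19).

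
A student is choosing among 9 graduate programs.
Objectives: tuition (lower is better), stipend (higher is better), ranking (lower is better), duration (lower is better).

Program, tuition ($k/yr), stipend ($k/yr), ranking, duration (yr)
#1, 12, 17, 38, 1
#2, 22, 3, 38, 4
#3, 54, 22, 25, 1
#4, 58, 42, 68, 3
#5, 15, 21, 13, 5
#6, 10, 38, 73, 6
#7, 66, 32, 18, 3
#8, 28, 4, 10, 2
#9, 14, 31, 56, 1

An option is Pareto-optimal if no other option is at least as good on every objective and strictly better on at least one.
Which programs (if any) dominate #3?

#1: worse on stipend (17 vs 22).
#2: worse on stipend (3 vs 22).
#4: worse on tuition (58 vs 54).
#5: worse on stipend (21 vs 22).
#6: worse on ranking (73 vs 25).
#7: worse on tuition (66 vs 54).
#8: worse on stipend (4 vs 22).
#9: worse on ranking (56 vs 25).
No option dominates #3.

none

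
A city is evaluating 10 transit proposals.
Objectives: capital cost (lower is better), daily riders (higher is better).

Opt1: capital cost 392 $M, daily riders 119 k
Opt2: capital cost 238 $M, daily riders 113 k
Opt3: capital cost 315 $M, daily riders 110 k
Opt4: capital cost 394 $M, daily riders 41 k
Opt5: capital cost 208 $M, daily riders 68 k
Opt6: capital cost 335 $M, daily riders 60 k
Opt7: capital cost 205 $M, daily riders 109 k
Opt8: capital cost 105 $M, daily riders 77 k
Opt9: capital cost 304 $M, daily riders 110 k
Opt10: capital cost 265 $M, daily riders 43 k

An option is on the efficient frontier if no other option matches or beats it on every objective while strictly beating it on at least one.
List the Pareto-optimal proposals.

Opt1: not dominated (best daily riders).
Opt2: not dominated.
Opt3: dominated by Opt2 (capital cost 238≤315, daily riders 113≥110).
Opt4: dominated by Opt1 (capital cost 392≤394, daily riders 119≥41).
Opt5: dominated by Opt7 (capital cost 205≤208, daily riders 109≥68).
Opt6: dominated by Opt2 (capital cost 238≤335, daily riders 113≥60).
Opt7: not dominated.
Opt8: not dominated (best capital cost).
Opt9: dominated by Opt2 (capital cost 238≤304, daily riders 113≥110).
Opt10: dominated by Opt2 (capital cost 238≤265, daily riders 113≥43).

Opt1, Opt2, Opt7, Opt8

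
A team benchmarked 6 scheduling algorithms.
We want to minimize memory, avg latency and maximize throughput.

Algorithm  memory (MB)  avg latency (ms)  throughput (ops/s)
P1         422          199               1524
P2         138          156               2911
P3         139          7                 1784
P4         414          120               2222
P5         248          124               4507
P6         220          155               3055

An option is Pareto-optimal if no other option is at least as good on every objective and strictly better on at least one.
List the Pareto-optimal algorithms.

P2, P3, P4, P5, P6

P1: dominated by P2 (memory 138≤422, avg latency 156≤199, throughput 2911≥1524).
P2: not dominated (best memory).
P3: not dominated (best avg latency).
P4: not dominated.
P5: not dominated (best throughput).
P6: not dominated.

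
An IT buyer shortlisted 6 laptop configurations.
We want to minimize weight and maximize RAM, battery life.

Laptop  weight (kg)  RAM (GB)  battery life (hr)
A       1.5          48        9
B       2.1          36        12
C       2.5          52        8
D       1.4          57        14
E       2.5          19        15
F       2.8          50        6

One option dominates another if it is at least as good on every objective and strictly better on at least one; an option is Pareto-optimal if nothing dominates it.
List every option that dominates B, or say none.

D

D: weight 1.4≤2.1, RAM 57≥36, battery life 14≥12 — dominates B.
Others (A, C, E, F) are each worse than B on at least one objective.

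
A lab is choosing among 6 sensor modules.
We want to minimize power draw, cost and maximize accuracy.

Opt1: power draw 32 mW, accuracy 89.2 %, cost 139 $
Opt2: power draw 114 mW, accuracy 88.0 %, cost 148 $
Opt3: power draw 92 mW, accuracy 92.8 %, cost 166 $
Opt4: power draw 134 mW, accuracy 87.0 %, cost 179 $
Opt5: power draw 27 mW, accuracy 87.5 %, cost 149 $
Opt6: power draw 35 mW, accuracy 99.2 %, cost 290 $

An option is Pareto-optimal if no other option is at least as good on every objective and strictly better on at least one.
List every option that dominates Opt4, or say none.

Opt1, Opt2, Opt3, Opt5

Opt1: power draw 32≤134, accuracy 89.2≥87.0, cost 139≤179 — dominates Opt4.
Opt2: power draw 114≤134, accuracy 88.0≥87.0, cost 148≤179 — dominates Opt4.
Opt3: power draw 92≤134, accuracy 92.8≥87.0, cost 166≤179 — dominates Opt4.
Opt5: power draw 27≤134, accuracy 87.5≥87.0, cost 149≤179 — dominates Opt4.
Others (Opt6) are each worse than Opt4 on at least one objective.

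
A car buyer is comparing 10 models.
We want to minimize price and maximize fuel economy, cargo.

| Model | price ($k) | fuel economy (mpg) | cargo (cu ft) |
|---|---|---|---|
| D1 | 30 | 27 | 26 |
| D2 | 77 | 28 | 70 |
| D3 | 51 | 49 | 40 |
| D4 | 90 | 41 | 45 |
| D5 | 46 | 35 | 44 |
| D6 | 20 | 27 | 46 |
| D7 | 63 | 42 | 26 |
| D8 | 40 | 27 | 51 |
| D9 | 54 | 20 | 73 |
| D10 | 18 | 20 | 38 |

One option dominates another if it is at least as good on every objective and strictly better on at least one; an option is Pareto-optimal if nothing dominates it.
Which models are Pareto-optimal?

D2, D3, D4, D5, D6, D8, D9, D10

D1: dominated by D6 (price 20≤30, fuel economy 27≥27, cargo 46≥26).
D2: not dominated.
D3: not dominated (best fuel economy).
D4: not dominated.
D5: not dominated.
D6: not dominated.
D7: dominated by D3 (price 51≤63, fuel economy 49≥42, cargo 40≥26).
D8: not dominated.
D9: not dominated (best cargo).
D10: not dominated (best price).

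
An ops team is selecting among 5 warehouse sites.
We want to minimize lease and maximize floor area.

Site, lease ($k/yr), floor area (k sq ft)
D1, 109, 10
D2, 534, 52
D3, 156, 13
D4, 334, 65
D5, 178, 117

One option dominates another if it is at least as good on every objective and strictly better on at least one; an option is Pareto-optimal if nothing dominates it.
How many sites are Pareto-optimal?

3

D1: not dominated (best lease).
D2: dominated by D4 (lease 334≤534, floor area 65≥52).
D3: not dominated.
D4: dominated by D5 (lease 178≤334, floor area 117≥65).
D5: not dominated (best floor area).
Pareto-optimal: D1, D3, D5 → 3.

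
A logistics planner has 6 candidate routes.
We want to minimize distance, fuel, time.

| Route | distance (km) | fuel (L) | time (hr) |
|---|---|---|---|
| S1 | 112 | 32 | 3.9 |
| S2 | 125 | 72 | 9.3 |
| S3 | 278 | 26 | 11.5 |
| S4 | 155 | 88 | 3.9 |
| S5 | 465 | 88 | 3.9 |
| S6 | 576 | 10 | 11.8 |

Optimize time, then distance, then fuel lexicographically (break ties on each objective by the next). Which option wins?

First minimize time: best is 3.9, kept {S1, S4, S5}.
Then minimize distance: best is 112, kept {S1}.

S1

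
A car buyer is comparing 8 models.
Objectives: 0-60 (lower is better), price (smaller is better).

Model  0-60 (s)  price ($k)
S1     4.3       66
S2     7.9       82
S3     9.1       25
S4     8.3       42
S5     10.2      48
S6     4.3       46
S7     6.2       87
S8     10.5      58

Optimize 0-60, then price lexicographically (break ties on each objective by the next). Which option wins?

First minimize 0-60: best is 4.3, kept {S1, S6}.
Then minimize price: best is 46, kept {S6}.

S6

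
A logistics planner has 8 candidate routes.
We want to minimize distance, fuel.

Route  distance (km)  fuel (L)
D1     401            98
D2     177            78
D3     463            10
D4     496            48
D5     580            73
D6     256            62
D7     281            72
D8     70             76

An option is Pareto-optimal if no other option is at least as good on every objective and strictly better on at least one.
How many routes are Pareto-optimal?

3

D1: dominated by D2 (distance 177≤401, fuel 78≤98).
D2: dominated by D8 (distance 70≤177, fuel 76≤78).
D3: not dominated (best fuel).
D4: dominated by D3 (distance 463≤496, fuel 10≤48).
D5: dominated by D3 (distance 463≤580, fuel 10≤73).
D6: not dominated.
D7: dominated by D6 (distance 256≤281, fuel 62≤72).
D8: not dominated (best distance).
Pareto-optimal: D3, D6, D8 → 3.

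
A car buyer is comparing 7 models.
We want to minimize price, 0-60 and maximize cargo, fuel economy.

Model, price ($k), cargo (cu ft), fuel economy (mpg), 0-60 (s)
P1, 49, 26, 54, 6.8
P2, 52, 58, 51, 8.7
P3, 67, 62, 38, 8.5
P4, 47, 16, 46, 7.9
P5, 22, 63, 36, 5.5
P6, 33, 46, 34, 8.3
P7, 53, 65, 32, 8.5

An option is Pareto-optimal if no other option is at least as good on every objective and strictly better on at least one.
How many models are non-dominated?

P1: not dominated (best fuel economy).
P2: not dominated.
P3: not dominated.
P4: not dominated.
P5: not dominated (best price).
P6: dominated by P5 (price 22≤33, cargo 63≥46, fuel economy 36≥34, 0-60 5.5≤8.3).
P7: not dominated (best cargo).
Pareto-optimal: P1, P2, P3, P4, P5, P7 → 6.

6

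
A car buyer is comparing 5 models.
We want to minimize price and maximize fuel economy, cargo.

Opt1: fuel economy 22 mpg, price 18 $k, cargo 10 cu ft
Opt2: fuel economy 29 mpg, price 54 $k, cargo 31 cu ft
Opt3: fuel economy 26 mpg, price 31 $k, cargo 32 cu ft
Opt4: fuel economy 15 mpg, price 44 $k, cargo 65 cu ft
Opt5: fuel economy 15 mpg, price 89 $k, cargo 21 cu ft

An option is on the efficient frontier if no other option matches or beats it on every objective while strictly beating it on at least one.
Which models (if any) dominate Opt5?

Opt2, Opt3, Opt4

Opt2: fuel economy 29≥15, price 54≤89, cargo 31≥21 — dominates Opt5.
Opt3: fuel economy 26≥15, price 31≤89, cargo 32≥21 — dominates Opt5.
Opt4: fuel economy 15≥15, price 44≤89, cargo 65≥21 — dominates Opt5.
Others (Opt1) are each worse than Opt5 on at least one objective.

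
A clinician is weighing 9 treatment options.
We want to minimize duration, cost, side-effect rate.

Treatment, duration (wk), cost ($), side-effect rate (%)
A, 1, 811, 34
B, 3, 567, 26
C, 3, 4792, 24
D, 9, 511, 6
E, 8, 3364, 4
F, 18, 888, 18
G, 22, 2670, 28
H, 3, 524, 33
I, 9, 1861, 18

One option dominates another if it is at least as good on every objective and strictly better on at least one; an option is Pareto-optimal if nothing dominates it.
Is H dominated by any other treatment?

No

A: worse on cost (811 vs 524).
B: worse on cost (567 vs 524).
C: worse on cost (4792 vs 524).
D: worse on duration (9 vs 3).
E: worse on duration (8 vs 3).
F: worse on duration (18 vs 3).
G: worse on duration (22 vs 3).
I: worse on duration (9 vs 3).
No option is at least as good as H on every objective and strictly better on one.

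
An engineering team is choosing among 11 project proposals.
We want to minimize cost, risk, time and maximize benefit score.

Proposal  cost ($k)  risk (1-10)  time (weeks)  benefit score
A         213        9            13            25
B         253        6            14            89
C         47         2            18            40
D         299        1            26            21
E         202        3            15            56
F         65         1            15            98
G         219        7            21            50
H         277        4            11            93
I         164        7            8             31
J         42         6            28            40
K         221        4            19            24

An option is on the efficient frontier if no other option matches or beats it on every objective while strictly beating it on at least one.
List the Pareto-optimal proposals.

B, C, F, H, I, J

A: dominated by I (cost 164≤213, risk 7≤9, time 8≤13, benefit score 31≥25).
B: not dominated.
C: not dominated.
D: dominated by F (cost 65≤299, risk 1≤1, time 15≤26, benefit score 98≥21).
E: dominated by F (cost 65≤202, risk 1≤3, time 15≤15, benefit score 98≥56).
F: not dominated (best benefit score).
G: dominated by E (cost 202≤219, risk 3≤7, time 15≤21, benefit score 56≥50).
H: not dominated.
I: not dominated (best time).
J: not dominated (best cost).
K: dominated by C (cost 47≤221, risk 2≤4, time 18≤19, benefit score 40≥24).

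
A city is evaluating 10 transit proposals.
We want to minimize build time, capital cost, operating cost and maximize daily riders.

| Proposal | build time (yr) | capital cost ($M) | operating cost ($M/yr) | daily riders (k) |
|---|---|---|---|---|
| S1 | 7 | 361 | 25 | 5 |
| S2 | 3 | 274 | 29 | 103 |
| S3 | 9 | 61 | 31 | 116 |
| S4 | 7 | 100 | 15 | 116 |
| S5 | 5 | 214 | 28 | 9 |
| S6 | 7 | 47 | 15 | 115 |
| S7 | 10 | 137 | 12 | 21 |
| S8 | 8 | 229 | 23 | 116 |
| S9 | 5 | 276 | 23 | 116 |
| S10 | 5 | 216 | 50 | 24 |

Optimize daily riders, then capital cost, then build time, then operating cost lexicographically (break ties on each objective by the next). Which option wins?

S3

First maximize daily riders: best is 116, kept {S3, S4, S8, S9}.
Then minimize capital cost: best is 61, kept {S3}.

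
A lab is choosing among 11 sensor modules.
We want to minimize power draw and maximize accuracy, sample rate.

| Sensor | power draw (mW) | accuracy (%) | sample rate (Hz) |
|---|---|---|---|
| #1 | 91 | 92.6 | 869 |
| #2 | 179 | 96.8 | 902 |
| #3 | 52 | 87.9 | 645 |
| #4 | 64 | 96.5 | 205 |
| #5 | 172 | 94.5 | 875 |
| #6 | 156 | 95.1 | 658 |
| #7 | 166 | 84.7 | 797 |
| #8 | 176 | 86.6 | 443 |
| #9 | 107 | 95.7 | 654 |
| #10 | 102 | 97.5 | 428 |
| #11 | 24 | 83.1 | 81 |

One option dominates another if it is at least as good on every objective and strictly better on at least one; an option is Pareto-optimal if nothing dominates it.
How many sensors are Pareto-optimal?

9

#1: not dominated.
#2: not dominated (best sample rate).
#3: not dominated.
#4: not dominated.
#5: not dominated.
#6: not dominated.
#7: dominated by #1 (power draw 91≤166, accuracy 92.6≥84.7, sample rate 869≥797).
#8: dominated by #1 (power draw 91≤176, accuracy 92.6≥86.6, sample rate 869≥443).
#9: not dominated.
#10: not dominated (best accuracy).
#11: not dominated (best power draw).
Pareto-optimal: #1, #2, #3, #4, #5, #6, #9, #10, #11 → 9.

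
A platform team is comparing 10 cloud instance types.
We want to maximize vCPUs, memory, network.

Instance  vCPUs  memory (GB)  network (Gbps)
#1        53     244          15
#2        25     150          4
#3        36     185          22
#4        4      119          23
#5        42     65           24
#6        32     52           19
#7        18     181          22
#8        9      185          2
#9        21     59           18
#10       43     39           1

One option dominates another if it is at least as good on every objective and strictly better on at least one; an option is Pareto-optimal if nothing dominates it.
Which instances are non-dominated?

#1, #3, #4, #5

#1: not dominated (best vCPUs).
#2: dominated by #1 (vCPUs 53≥25, memory 244≥150, network 15≥4).
#3: not dominated.
#4: not dominated.
#5: not dominated (best network).
#6: dominated by #3 (vCPUs 36≥32, memory 185≥52, network 22≥19).
#7: dominated by #3 (vCPUs 36≥18, memory 185≥181, network 22≥22).
#8: dominated by #1 (vCPUs 53≥9, memory 244≥185, network 15≥2).
#9: dominated by #3 (vCPUs 36≥21, memory 185≥59, network 22≥18).
#10: dominated by #1 (vCPUs 53≥43, memory 244≥39, network 15≥1).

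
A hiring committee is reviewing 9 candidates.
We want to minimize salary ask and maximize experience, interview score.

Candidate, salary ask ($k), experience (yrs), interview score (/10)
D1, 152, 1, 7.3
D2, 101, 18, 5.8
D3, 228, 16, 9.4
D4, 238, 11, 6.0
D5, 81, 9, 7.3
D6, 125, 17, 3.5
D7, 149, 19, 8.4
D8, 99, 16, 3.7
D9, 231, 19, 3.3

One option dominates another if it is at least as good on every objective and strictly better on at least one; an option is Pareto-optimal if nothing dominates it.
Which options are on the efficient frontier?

D2, D3, D5, D7, D8

D1: dominated by D5 (salary ask 81≤152, experience 9≥1, interview score 7.3≥7.3).
D2: not dominated.
D3: not dominated (best interview score).
D4: dominated by D3 (salary ask 228≤238, experience 16≥11, interview score 9.4≥6.0).
D5: not dominated (best salary ask).
D6: dominated by D2 (salary ask 101≤125, experience 18≥17, interview score 5.8≥3.5).
D7: not dominated.
D8: not dominated.
D9: dominated by D7 (salary ask 149≤231, experience 19≥19, interview score 8.4≥3.3).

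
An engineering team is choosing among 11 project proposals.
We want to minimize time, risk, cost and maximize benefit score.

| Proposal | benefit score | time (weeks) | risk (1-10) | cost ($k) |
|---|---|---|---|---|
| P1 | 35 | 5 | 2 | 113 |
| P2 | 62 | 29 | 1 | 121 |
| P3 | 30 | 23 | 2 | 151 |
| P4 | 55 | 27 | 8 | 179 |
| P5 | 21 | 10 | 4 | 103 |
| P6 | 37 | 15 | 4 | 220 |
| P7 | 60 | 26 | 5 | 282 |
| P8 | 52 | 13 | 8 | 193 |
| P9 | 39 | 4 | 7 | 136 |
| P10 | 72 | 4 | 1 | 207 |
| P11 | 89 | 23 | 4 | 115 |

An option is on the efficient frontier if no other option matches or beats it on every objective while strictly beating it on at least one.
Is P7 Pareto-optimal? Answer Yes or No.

No

P10 vs P7: benefit score 72≥60, time 4≤26, risk 1≤5, cost 207≤282 — P10 is at least as good on every objective and strictly better on at least one, so P10 dominates P7.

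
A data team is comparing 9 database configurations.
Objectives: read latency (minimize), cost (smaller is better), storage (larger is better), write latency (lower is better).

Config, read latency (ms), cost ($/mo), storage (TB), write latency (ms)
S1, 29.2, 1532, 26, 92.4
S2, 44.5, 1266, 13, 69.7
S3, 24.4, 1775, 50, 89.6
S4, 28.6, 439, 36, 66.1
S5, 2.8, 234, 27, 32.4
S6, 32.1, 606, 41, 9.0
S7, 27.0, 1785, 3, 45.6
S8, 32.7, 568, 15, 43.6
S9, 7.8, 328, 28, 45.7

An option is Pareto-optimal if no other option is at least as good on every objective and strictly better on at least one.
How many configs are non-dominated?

S1: dominated by S4 (read latency 28.6≤29.2, cost 439≤1532, storage 36≥26, write latency 66.1≤92.4).
S2: dominated by S4 (read latency 28.6≤44.5, cost 439≤1266, storage 36≥13, write latency 66.1≤69.7).
S3: not dominated (best storage).
S4: not dominated.
S5: not dominated (best read latency).
S6: not dominated (best write latency).
S7: dominated by S5 (read latency 2.8≤27.0, cost 234≤1785, storage 27≥3, write latency 32.4≤45.6).
S8: dominated by S5 (read latency 2.8≤32.7, cost 234≤568, storage 27≥15, write latency 32.4≤43.6).
S9: not dominated.
Pareto-optimal: S3, S4, S5, S6, S9 → 5.

5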